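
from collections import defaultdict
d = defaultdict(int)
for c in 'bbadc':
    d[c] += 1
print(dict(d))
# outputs {'b': 2, 'a': 1, 'd': 1, 'c': 1}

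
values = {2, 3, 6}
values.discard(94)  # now {2, 3, 6}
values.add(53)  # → {2, 3, 6, 53}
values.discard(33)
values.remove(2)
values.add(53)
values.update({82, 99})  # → {3, 6, 53, 82, 99}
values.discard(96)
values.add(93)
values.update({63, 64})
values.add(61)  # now {3, 6, 53, 61, 63, 64, 82, 93, 99}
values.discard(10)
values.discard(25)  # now {3, 6, 53, 61, 63, 64, 82, 93, 99}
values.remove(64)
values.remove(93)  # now {3, 6, 53, 61, 63, 82, 99}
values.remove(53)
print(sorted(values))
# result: [3, 6, 61, 63, 82, 99]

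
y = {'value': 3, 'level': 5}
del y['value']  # {'level': 5}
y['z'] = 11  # {'level': 5, 'z': 11}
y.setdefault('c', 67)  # 67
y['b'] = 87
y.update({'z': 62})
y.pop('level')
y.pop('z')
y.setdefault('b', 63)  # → 87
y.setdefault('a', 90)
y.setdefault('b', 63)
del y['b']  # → {'c': 67, 'a': 90}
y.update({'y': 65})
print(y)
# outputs {'c': 67, 'a': 90, 'y': 65}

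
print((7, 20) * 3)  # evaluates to (7, 20, 7, 20, 7, 20)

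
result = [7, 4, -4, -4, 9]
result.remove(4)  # [7, -4, -4, 9]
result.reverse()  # [9, -4, -4, 7]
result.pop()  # 7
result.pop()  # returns -4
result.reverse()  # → [-4, 9]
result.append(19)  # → [-4, 9, 19]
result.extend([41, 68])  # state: [-4, 9, 19, 41, 68]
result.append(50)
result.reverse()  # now [50, 68, 41, 19, 9, -4]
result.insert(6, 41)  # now [50, 68, 41, 19, 9, -4, 41]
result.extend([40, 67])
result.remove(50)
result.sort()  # [-4, 9, 19, 40, 41, 41, 67, 68]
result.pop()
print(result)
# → [-4, 9, 19, 40, 41, 41, 67]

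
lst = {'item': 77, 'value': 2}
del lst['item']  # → {'value': 2}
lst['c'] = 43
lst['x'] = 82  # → {'value': 2, 'c': 43, 'x': 82}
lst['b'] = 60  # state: {'value': 2, 'c': 43, 'x': 82, 'b': 60}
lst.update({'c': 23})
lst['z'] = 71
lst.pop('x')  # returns 82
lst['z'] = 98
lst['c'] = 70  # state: {'value': 2, 'c': 70, 'b': 60, 'z': 98}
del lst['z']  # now {'value': 2, 'c': 70, 'b': 60}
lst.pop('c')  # 70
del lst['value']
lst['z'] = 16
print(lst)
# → {'b': 60, 'z': 16}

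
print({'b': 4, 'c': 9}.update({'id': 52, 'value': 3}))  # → None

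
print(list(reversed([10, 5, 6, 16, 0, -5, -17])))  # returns [-17, -5, 0, 16, 6, 5, 10]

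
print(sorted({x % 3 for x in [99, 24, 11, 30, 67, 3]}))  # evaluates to [0, 1, 2]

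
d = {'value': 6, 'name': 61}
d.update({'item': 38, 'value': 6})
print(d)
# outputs {'value': 6, 'name': 61, 'item': 38}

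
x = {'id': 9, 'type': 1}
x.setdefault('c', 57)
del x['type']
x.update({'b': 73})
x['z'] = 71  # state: {'id': 9, 'c': 57, 'b': 73, 'z': 71}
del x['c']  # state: {'id': 9, 'b': 73, 'z': 71}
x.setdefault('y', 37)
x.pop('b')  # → 73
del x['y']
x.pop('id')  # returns 9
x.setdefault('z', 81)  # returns 71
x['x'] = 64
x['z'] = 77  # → {'z': 77, 'x': 64}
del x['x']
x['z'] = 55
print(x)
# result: {'z': 55}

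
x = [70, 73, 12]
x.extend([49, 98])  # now [70, 73, 12, 49, 98]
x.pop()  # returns 98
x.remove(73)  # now [70, 12, 49]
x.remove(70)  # [12, 49]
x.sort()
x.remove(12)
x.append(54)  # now [49, 54]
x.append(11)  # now [49, 54, 11]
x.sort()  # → [11, 49, 54]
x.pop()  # 54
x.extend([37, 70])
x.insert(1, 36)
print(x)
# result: [11, 36, 49, 37, 70]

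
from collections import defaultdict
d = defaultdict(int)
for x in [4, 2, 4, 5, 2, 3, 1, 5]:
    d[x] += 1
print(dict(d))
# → {4: 2, 2: 2, 5: 2, 3: 1, 1: 1}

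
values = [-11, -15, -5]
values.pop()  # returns -5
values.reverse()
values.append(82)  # [-15, -11, 82]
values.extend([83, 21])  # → [-15, -11, 82, 83, 21]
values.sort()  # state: [-15, -11, 21, 82, 83]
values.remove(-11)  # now [-15, 21, 82, 83]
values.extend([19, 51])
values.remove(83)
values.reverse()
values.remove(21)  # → [51, 19, 82, -15]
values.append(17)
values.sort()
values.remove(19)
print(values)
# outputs [-15, 17, 51, 82]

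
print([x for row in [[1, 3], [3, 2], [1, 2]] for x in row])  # [1, 3, 3, 2, 1, 2]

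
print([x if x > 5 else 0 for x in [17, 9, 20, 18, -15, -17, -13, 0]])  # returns [17, 9, 20, 18, 0, 0, 0, 0]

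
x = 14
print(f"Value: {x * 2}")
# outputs Value: 28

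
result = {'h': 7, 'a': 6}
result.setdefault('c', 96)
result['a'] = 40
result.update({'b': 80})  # {'h': 7, 'a': 40, 'c': 96, 'b': 80}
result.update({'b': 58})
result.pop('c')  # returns 96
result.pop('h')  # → 7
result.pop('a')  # 40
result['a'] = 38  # {'b': 58, 'a': 38}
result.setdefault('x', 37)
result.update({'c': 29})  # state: {'b': 58, 'a': 38, 'x': 37, 'c': 29}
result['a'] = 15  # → {'b': 58, 'a': 15, 'x': 37, 'c': 29}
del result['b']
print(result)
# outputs {'a': 15, 'x': 37, 'c': 29}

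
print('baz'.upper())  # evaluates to BAZ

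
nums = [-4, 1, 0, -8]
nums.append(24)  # [-4, 1, 0, -8, 24]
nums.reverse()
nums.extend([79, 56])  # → [24, -8, 0, 1, -4, 79, 56]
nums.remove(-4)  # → [24, -8, 0, 1, 79, 56]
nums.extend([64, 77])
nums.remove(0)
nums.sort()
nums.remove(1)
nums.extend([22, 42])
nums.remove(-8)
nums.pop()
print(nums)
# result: [24, 56, 64, 77, 79, 22]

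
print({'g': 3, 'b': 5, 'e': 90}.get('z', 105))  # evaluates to 105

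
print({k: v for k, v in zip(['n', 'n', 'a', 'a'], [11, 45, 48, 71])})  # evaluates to {'n': 45, 'a': 71}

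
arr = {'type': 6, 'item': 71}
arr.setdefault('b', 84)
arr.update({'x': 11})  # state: {'type': 6, 'item': 71, 'b': 84, 'x': 11}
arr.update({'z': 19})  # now {'type': 6, 'item': 71, 'b': 84, 'x': 11, 'z': 19}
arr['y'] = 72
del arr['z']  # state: {'type': 6, 'item': 71, 'b': 84, 'x': 11, 'y': 72}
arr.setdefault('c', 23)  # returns 23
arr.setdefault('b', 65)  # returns 84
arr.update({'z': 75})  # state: {'type': 6, 'item': 71, 'b': 84, 'x': 11, 'y': 72, 'c': 23, 'z': 75}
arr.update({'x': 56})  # {'type': 6, 'item': 71, 'b': 84, 'x': 56, 'y': 72, 'c': 23, 'z': 75}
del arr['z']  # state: {'type': 6, 'item': 71, 'b': 84, 'x': 56, 'y': 72, 'c': 23}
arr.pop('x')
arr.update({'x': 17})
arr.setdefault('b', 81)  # 84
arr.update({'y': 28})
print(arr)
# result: {'type': 6, 'item': 71, 'b': 84, 'y': 28, 'c': 23, 'x': 17}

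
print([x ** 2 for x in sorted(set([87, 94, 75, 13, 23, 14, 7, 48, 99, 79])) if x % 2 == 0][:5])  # [196, 2304, 8836]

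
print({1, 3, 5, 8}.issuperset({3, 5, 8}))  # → True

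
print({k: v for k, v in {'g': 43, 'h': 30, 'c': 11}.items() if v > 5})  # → {'g': 43, 'h': 30, 'c': 11}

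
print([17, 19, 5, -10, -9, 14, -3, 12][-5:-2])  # [-10, -9, 14]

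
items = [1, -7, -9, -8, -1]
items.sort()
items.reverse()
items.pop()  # -9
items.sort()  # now [-8, -7, -1, 1]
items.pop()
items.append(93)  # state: [-8, -7, -1, 93]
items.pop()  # 93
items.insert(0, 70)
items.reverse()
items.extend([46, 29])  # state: [-1, -7, -8, 70, 46, 29]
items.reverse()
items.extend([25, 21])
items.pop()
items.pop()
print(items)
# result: [29, 46, 70, -8, -7, -1]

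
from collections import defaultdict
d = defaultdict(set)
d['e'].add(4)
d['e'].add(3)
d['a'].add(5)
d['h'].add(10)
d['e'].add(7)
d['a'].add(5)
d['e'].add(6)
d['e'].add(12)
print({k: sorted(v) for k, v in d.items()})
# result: {'e': [3, 4, 6, 7, 12], 'a': [5], 'h': [10]}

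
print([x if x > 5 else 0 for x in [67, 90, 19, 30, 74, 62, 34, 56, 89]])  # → [67, 90, 19, 30, 74, 62, 34, 56, 89]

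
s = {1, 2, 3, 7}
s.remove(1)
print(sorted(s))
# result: [2, 3, 7]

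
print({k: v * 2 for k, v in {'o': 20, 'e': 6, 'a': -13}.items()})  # {'o': 40, 'e': 12, 'a': -26}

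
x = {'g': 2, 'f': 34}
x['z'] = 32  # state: {'g': 2, 'f': 34, 'z': 32}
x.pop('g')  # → 2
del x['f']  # {'z': 32}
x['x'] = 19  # {'z': 32, 'x': 19}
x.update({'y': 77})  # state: {'z': 32, 'x': 19, 'y': 77}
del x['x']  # {'z': 32, 'y': 77}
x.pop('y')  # 77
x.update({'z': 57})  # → {'z': 57}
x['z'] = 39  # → {'z': 39}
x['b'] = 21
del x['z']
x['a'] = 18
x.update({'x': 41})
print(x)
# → {'b': 21, 'a': 18, 'x': 41}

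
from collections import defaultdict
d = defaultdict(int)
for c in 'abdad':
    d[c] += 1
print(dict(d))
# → {'a': 2, 'b': 1, 'd': 2}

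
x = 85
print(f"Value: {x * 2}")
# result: Value: 170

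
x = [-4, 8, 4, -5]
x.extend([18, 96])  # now [-4, 8, 4, -5, 18, 96]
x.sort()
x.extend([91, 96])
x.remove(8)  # [-5, -4, 4, 18, 96, 91, 96]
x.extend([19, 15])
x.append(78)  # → [-5, -4, 4, 18, 96, 91, 96, 19, 15, 78]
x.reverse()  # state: [78, 15, 19, 96, 91, 96, 18, 4, -4, -5]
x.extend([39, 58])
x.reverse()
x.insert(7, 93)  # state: [58, 39, -5, -4, 4, 18, 96, 93, 91, 96, 19, 15, 78]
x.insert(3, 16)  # [58, 39, -5, 16, -4, 4, 18, 96, 93, 91, 96, 19, 15, 78]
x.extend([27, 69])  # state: [58, 39, -5, 16, -4, 4, 18, 96, 93, 91, 96, 19, 15, 78, 27, 69]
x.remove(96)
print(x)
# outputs [58, 39, -5, 16, -4, 4, 18, 93, 91, 96, 19, 15, 78, 27, 69]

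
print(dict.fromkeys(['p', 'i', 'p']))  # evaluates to {'p': None, 'i': None}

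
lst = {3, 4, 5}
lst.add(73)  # {3, 4, 5, 73}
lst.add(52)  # {3, 4, 5, 52, 73}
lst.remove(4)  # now {3, 5, 52, 73}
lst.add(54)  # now {3, 5, 52, 54, 73}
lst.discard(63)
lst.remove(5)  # {3, 52, 54, 73}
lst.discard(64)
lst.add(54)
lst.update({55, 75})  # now {3, 52, 54, 55, 73, 75}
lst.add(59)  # {3, 52, 54, 55, 59, 73, 75}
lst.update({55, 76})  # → {3, 52, 54, 55, 59, 73, 75, 76}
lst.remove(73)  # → {3, 52, 54, 55, 59, 75, 76}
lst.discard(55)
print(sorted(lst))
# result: [3, 52, 54, 59, 75, 76]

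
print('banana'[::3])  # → ba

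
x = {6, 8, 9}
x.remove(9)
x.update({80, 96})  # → {6, 8, 80, 96}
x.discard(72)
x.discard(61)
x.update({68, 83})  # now {6, 8, 68, 80, 83, 96}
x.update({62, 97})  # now {6, 8, 62, 68, 80, 83, 96, 97}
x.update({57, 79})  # {6, 8, 57, 62, 68, 79, 80, 83, 96, 97}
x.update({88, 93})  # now {6, 8, 57, 62, 68, 79, 80, 83, 88, 93, 96, 97}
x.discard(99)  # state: {6, 8, 57, 62, 68, 79, 80, 83, 88, 93, 96, 97}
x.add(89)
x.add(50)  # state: {6, 8, 50, 57, 62, 68, 79, 80, 83, 88, 89, 93, 96, 97}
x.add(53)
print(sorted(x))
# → [6, 8, 50, 53, 57, 62, 68, 79, 80, 83, 88, 89, 93, 96, 97]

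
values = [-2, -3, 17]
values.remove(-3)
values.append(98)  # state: [-2, 17, 98]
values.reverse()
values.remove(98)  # [17, -2]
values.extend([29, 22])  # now [17, -2, 29, 22]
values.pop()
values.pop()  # 29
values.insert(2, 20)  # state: [17, -2, 20]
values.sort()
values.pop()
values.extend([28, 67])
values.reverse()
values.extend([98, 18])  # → [67, 28, 17, -2, 98, 18]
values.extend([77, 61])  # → [67, 28, 17, -2, 98, 18, 77, 61]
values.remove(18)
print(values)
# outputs [67, 28, 17, -2, 98, 77, 61]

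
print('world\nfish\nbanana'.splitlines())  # ['world', 'fish', 'banana']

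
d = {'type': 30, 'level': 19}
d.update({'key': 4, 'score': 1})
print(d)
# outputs {'type': 30, 'level': 19, 'key': 4, 'score': 1}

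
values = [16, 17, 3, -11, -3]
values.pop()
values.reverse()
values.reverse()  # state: [16, 17, 3, -11]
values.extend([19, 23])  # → [16, 17, 3, -11, 19, 23]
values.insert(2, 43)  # [16, 17, 43, 3, -11, 19, 23]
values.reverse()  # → [23, 19, -11, 3, 43, 17, 16]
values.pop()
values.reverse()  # [17, 43, 3, -11, 19, 23]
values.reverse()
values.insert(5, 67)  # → [23, 19, -11, 3, 43, 67, 17]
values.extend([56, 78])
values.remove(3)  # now [23, 19, -11, 43, 67, 17, 56, 78]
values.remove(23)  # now [19, -11, 43, 67, 17, 56, 78]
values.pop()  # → 78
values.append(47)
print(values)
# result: [19, -11, 43, 67, 17, 56, 47]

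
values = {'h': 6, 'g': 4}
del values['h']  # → {'g': 4}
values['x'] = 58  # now {'g': 4, 'x': 58}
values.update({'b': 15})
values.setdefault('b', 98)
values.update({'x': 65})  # {'g': 4, 'x': 65, 'b': 15}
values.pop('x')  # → 65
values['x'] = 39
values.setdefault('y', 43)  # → 43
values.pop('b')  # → 15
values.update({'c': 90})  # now {'g': 4, 'x': 39, 'y': 43, 'c': 90}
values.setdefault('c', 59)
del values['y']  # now {'g': 4, 'x': 39, 'c': 90}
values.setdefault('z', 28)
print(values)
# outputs {'g': 4, 'x': 39, 'c': 90, 'z': 28}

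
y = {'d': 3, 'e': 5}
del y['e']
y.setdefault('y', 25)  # 25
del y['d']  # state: {'y': 25}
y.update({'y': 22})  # {'y': 22}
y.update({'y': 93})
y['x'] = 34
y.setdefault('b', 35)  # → 35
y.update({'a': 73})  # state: {'y': 93, 'x': 34, 'b': 35, 'a': 73}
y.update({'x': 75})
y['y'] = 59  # {'y': 59, 'x': 75, 'b': 35, 'a': 73}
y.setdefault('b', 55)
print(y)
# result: {'y': 59, 'x': 75, 'b': 35, 'a': 73}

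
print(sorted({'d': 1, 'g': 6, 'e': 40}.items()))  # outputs [('d', 1), ('e', 40), ('g', 6)]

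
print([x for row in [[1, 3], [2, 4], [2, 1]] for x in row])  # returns [1, 3, 2, 4, 2, 1]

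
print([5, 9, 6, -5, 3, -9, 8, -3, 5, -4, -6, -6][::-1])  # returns [-6, -6, -4, 5, -3, 8, -9, 3, -5, 6, 9, 5]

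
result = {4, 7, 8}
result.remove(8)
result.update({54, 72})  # {4, 7, 54, 72}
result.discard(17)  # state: {4, 7, 54, 72}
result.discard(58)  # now {4, 7, 54, 72}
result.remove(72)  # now {4, 7, 54}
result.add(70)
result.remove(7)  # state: {4, 54, 70}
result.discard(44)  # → {4, 54, 70}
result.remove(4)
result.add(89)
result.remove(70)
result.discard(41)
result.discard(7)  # {54, 89}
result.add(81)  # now {54, 81, 89}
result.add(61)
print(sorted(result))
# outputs [54, 61, 81, 89]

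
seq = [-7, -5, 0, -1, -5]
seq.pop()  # -5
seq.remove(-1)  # [-7, -5, 0]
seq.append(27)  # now [-7, -5, 0, 27]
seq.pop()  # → 27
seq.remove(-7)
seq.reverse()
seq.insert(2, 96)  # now [0, -5, 96]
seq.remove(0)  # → [-5, 96]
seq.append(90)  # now [-5, 96, 90]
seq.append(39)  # [-5, 96, 90, 39]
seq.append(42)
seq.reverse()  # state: [42, 39, 90, 96, -5]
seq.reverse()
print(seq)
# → [-5, 96, 90, 39, 42]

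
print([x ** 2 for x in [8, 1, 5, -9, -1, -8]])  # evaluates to [64, 1, 25, 81, 1, 64]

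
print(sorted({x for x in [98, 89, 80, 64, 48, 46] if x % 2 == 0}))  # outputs [46, 48, 64, 80, 98]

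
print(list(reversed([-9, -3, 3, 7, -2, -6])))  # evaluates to [-6, -2, 7, 3, -3, -9]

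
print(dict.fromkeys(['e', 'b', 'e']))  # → {'e': None, 'b': None}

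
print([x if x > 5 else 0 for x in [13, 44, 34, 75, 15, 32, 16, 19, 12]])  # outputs [13, 44, 34, 75, 15, 32, 16, 19, 12]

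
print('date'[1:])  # ate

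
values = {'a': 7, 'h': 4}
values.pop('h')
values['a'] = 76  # {'a': 76}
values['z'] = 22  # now {'a': 76, 'z': 22}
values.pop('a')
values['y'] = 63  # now {'z': 22, 'y': 63}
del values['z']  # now {'y': 63}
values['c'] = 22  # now {'y': 63, 'c': 22}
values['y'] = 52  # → {'y': 52, 'c': 22}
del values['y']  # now {'c': 22}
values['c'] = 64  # {'c': 64}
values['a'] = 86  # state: {'c': 64, 'a': 86}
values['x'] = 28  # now {'c': 64, 'a': 86, 'x': 28}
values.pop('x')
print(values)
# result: {'c': 64, 'a': 86}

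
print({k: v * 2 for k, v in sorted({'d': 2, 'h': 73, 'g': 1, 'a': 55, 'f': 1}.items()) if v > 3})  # {'a': 110, 'h': 146}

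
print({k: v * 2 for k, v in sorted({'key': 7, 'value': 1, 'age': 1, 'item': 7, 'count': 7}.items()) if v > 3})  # {'count': 14, 'item': 14, 'key': 14}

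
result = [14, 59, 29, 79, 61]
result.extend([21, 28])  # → [14, 59, 29, 79, 61, 21, 28]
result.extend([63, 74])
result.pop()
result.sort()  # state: [14, 21, 28, 29, 59, 61, 63, 79]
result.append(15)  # [14, 21, 28, 29, 59, 61, 63, 79, 15]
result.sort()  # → [14, 15, 21, 28, 29, 59, 61, 63, 79]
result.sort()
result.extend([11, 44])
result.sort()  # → [11, 14, 15, 21, 28, 29, 44, 59, 61, 63, 79]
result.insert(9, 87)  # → [11, 14, 15, 21, 28, 29, 44, 59, 61, 87, 63, 79]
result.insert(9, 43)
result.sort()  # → [11, 14, 15, 21, 28, 29, 43, 44, 59, 61, 63, 79, 87]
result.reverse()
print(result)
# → [87, 79, 63, 61, 59, 44, 43, 29, 28, 21, 15, 14, 11]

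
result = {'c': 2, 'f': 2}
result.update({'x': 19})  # {'c': 2, 'f': 2, 'x': 19}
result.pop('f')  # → 2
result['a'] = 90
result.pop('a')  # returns 90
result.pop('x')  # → 19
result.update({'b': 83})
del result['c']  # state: {'b': 83}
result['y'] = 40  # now {'b': 83, 'y': 40}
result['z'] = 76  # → {'b': 83, 'y': 40, 'z': 76}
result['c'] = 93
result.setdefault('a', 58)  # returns 58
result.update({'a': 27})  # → {'b': 83, 'y': 40, 'z': 76, 'c': 93, 'a': 27}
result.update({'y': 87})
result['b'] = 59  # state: {'b': 59, 'y': 87, 'z': 76, 'c': 93, 'a': 27}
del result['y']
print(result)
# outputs {'b': 59, 'z': 76, 'c': 93, 'a': 27}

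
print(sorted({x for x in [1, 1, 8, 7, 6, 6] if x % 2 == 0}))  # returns [6, 8]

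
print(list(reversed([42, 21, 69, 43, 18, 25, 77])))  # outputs [77, 25, 18, 43, 69, 21, 42]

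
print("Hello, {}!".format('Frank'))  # Hello, Frank!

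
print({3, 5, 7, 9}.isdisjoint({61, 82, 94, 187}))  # True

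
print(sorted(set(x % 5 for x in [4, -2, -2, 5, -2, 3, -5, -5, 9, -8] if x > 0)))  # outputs [0, 3, 4]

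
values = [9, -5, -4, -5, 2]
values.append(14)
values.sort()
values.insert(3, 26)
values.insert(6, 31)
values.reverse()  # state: [14, 31, 9, 2, 26, -4, -5, -5]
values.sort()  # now [-5, -5, -4, 2, 9, 14, 26, 31]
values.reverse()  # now [31, 26, 14, 9, 2, -4, -5, -5]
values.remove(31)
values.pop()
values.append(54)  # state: [26, 14, 9, 2, -4, -5, 54]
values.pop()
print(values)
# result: [26, 14, 9, 2, -4, -5]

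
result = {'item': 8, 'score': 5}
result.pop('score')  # 5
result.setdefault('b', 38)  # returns 38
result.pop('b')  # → 38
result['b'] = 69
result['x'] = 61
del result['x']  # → {'item': 8, 'b': 69}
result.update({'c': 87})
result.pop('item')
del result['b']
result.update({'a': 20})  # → {'c': 87, 'a': 20}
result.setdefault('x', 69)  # 69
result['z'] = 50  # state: {'c': 87, 'a': 20, 'x': 69, 'z': 50}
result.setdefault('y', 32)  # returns 32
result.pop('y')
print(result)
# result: {'c': 87, 'a': 20, 'x': 69, 'z': 50}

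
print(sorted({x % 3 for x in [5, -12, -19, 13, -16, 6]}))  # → [0, 1, 2]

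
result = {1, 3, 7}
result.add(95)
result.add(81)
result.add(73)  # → {1, 3, 7, 73, 81, 95}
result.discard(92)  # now {1, 3, 7, 73, 81, 95}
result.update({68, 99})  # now {1, 3, 7, 68, 73, 81, 95, 99}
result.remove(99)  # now {1, 3, 7, 68, 73, 81, 95}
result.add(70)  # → {1, 3, 7, 68, 70, 73, 81, 95}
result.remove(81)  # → {1, 3, 7, 68, 70, 73, 95}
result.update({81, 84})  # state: {1, 3, 7, 68, 70, 73, 81, 84, 95}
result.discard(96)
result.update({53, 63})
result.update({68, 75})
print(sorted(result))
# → [1, 3, 7, 53, 63, 68, 70, 73, 75, 81, 84, 95]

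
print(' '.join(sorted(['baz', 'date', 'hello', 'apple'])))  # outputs apple baz date hello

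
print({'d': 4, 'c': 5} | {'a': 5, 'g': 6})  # {'d': 4, 'c': 5, 'a': 5, 'g': 6}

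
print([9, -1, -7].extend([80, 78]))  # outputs None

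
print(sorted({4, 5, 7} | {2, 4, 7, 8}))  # [2, 4, 5, 7, 8]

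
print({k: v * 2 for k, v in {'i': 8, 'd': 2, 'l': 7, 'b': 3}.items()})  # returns {'i': 16, 'd': 4, 'l': 14, 'b': 6}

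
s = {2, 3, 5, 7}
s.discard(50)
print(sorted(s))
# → [2, 3, 5, 7]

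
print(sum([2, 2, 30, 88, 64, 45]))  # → 231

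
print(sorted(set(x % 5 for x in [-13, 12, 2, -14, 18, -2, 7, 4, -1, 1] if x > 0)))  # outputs [1, 2, 3, 4]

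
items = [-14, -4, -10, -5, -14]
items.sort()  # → [-14, -14, -10, -5, -4]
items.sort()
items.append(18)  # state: [-14, -14, -10, -5, -4, 18]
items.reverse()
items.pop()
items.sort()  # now [-14, -10, -5, -4, 18]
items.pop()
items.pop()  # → -4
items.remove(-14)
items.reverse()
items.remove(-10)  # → [-5]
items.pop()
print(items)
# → []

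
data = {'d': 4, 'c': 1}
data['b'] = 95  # {'d': 4, 'c': 1, 'b': 95}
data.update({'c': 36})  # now {'d': 4, 'c': 36, 'b': 95}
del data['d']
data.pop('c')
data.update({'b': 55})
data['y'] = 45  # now {'b': 55, 'y': 45}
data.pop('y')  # 45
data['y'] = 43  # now {'b': 55, 'y': 43}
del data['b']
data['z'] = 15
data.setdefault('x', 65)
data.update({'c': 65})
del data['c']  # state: {'y': 43, 'z': 15, 'x': 65}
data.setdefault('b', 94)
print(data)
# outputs {'y': 43, 'z': 15, 'x': 65, 'b': 94}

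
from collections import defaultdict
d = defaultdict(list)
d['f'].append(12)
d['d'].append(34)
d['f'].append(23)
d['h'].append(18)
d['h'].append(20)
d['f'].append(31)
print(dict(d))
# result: {'f': [12, 23, 31], 'd': [34], 'h': [18, 20]}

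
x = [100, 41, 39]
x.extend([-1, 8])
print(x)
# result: [100, 41, 39, -1, 8]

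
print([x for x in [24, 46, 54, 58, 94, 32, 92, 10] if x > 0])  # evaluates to [24, 46, 54, 58, 94, 32, 92, 10]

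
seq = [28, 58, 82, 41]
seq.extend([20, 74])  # [28, 58, 82, 41, 20, 74]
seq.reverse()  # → [74, 20, 41, 82, 58, 28]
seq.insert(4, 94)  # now [74, 20, 41, 82, 94, 58, 28]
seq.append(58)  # [74, 20, 41, 82, 94, 58, 28, 58]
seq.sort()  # [20, 28, 41, 58, 58, 74, 82, 94]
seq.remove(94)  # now [20, 28, 41, 58, 58, 74, 82]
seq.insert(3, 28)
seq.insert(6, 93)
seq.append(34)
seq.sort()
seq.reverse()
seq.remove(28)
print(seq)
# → [93, 82, 74, 58, 58, 41, 34, 28, 20]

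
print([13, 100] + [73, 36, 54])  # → [13, 100, 73, 36, 54]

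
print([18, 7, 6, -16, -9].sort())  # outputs None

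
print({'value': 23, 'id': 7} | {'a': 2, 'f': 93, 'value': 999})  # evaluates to {'value': 999, 'id': 7, 'a': 2, 'f': 93}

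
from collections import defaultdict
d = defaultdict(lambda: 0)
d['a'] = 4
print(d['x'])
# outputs 0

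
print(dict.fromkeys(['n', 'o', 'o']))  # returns {'n': None, 'o': None}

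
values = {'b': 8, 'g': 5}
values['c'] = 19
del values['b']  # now {'g': 5, 'c': 19}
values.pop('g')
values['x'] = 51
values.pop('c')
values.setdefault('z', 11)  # 11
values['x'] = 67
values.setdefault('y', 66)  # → 66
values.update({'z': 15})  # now {'x': 67, 'z': 15, 'y': 66}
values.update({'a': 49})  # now {'x': 67, 'z': 15, 'y': 66, 'a': 49}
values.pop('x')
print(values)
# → {'z': 15, 'y': 66, 'a': 49}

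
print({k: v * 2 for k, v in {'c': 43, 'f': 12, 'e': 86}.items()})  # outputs {'c': 86, 'f': 24, 'e': 172}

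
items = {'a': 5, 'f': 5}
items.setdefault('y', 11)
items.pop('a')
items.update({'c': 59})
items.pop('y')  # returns 11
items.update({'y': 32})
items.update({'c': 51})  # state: {'f': 5, 'c': 51, 'y': 32}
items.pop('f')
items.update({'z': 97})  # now {'c': 51, 'y': 32, 'z': 97}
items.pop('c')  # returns 51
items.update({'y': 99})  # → {'y': 99, 'z': 97}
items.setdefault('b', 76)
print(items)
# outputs {'y': 99, 'z': 97, 'b': 76}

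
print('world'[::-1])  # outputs dlrow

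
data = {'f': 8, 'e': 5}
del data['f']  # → {'e': 5}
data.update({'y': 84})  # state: {'e': 5, 'y': 84}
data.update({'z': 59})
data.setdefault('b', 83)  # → 83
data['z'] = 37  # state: {'e': 5, 'y': 84, 'z': 37, 'b': 83}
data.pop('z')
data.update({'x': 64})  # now {'e': 5, 'y': 84, 'b': 83, 'x': 64}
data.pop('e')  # 5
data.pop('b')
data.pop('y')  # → 84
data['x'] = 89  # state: {'x': 89}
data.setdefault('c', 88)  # 88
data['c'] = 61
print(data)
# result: {'x': 89, 'c': 61}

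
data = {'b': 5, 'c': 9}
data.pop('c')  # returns 9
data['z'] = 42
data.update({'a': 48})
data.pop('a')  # 48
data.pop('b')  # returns 5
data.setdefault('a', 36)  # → 36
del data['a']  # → {'z': 42}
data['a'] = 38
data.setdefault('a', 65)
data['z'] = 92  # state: {'z': 92, 'a': 38}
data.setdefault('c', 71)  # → 71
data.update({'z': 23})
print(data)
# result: {'z': 23, 'a': 38, 'c': 71}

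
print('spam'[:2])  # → sp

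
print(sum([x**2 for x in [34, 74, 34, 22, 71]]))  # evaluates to 13313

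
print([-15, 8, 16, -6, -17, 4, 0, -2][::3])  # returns [-15, -6, 0]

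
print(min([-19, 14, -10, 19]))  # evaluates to -19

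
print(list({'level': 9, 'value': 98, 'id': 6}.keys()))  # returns ['level', 'value', 'id']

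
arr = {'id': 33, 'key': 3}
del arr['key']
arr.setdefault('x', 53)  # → 53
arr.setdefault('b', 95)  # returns 95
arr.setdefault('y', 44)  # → 44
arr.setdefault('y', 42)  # 44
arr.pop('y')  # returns 44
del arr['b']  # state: {'id': 33, 'x': 53}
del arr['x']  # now {'id': 33}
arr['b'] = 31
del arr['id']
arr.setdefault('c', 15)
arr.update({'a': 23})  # {'b': 31, 'c': 15, 'a': 23}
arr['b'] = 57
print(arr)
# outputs {'b': 57, 'c': 15, 'a': 23}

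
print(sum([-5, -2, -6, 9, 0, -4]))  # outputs -8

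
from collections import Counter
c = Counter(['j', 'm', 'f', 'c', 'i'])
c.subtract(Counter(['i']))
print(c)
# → Counter({'j': 1, 'm': 1, 'f': 1, 'c': 1, 'i': 0})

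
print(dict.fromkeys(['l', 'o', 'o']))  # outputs {'l': None, 'o': None}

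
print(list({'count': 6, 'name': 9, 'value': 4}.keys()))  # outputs ['count', 'name', 'value']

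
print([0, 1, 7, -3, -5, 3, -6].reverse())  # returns None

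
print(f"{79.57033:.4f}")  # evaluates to 79.5703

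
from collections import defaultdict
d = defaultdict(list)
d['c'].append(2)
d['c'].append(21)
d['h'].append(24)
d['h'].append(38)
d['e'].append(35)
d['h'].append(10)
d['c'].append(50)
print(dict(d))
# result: {'c': [2, 21, 50], 'h': [24, 38, 10], 'e': [35]}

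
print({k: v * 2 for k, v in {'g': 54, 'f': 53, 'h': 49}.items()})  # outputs {'g': 108, 'f': 106, 'h': 98}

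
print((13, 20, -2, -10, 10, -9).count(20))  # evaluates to 1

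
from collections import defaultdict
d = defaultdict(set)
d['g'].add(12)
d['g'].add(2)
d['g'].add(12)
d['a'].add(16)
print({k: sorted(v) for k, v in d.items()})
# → {'g': [2, 12], 'a': [16]}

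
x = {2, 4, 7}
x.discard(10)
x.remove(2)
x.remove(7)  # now {4}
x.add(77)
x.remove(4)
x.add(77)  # {77}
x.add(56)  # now {56, 77}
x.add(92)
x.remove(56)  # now {77, 92}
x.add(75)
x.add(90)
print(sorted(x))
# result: [75, 77, 90, 92]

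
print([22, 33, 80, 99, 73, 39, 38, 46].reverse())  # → None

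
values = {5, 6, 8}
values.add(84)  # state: {5, 6, 8, 84}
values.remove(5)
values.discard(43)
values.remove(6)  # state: {8, 84}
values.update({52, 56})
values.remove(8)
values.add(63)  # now {52, 56, 63, 84}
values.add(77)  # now {52, 56, 63, 77, 84}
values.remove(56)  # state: {52, 63, 77, 84}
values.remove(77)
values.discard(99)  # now {52, 63, 84}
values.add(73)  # {52, 63, 73, 84}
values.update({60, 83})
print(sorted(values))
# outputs [52, 60, 63, 73, 83, 84]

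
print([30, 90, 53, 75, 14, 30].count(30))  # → 2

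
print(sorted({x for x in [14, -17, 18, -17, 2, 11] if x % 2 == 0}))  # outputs [2, 14, 18]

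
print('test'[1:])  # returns est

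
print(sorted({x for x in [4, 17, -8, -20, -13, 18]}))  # [-20, -13, -8, 4, 17, 18]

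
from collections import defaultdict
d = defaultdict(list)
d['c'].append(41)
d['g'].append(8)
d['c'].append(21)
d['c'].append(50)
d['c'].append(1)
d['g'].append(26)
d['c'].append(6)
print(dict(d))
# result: {'c': [41, 21, 50, 1, 6], 'g': [8, 26]}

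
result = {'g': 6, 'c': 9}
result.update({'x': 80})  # {'g': 6, 'c': 9, 'x': 80}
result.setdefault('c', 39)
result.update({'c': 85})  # {'g': 6, 'c': 85, 'x': 80}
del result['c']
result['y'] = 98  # {'g': 6, 'x': 80, 'y': 98}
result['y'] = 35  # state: {'g': 6, 'x': 80, 'y': 35}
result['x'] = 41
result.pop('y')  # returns 35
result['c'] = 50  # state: {'g': 6, 'x': 41, 'c': 50}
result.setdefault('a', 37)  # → 37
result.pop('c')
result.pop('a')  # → 37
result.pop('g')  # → 6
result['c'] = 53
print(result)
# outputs {'x': 41, 'c': 53}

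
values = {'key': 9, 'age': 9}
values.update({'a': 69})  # {'key': 9, 'age': 9, 'a': 69}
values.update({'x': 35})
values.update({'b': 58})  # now {'key': 9, 'age': 9, 'a': 69, 'x': 35, 'b': 58}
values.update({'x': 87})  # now {'key': 9, 'age': 9, 'a': 69, 'x': 87, 'b': 58}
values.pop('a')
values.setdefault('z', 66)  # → 66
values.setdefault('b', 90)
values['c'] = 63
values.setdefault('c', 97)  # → 63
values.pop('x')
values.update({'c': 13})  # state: {'key': 9, 'age': 9, 'b': 58, 'z': 66, 'c': 13}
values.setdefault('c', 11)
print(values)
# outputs {'key': 9, 'age': 9, 'b': 58, 'z': 66, 'c': 13}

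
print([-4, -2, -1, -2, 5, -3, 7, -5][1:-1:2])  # [-2, -2, -3]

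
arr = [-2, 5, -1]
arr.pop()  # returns -1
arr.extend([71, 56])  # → [-2, 5, 71, 56]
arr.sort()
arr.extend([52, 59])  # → [-2, 5, 56, 71, 52, 59]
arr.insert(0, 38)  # [38, -2, 5, 56, 71, 52, 59]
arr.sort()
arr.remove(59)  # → [-2, 5, 38, 52, 56, 71]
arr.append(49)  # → [-2, 5, 38, 52, 56, 71, 49]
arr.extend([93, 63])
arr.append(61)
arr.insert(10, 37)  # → [-2, 5, 38, 52, 56, 71, 49, 93, 63, 61, 37]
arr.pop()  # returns 37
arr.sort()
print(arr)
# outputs [-2, 5, 38, 49, 52, 56, 61, 63, 71, 93]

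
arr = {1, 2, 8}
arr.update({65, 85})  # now {1, 2, 8, 65, 85}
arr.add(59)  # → {1, 2, 8, 59, 65, 85}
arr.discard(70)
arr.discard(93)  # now {1, 2, 8, 59, 65, 85}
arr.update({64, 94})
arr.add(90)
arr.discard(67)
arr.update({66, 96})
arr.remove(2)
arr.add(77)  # {1, 8, 59, 64, 65, 66, 77, 85, 90, 94, 96}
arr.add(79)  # {1, 8, 59, 64, 65, 66, 77, 79, 85, 90, 94, 96}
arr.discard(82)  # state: {1, 8, 59, 64, 65, 66, 77, 79, 85, 90, 94, 96}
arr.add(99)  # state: {1, 8, 59, 64, 65, 66, 77, 79, 85, 90, 94, 96, 99}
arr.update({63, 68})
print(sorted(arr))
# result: [1, 8, 59, 63, 64, 65, 66, 68, 77, 79, 85, 90, 94, 96, 99]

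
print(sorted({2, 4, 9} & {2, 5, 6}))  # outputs [2]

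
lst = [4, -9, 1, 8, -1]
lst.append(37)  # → [4, -9, 1, 8, -1, 37]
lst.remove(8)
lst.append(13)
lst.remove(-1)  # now [4, -9, 1, 37, 13]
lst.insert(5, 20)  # [4, -9, 1, 37, 13, 20]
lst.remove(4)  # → [-9, 1, 37, 13, 20]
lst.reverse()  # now [20, 13, 37, 1, -9]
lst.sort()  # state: [-9, 1, 13, 20, 37]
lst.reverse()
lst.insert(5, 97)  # [37, 20, 13, 1, -9, 97]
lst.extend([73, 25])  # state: [37, 20, 13, 1, -9, 97, 73, 25]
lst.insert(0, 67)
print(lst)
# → [67, 37, 20, 13, 1, -9, 97, 73, 25]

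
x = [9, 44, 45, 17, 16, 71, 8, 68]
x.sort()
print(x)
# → [8, 9, 16, 17, 44, 45, 68, 71]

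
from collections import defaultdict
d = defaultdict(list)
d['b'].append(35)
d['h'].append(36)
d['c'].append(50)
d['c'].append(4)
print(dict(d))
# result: {'b': [35], 'h': [36], 'c': [50, 4]}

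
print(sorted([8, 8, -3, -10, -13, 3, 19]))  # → [-13, -10, -3, 3, 8, 8, 19]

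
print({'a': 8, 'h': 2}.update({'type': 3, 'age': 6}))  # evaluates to None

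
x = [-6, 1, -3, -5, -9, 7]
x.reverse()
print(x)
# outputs [7, -9, -5, -3, 1, -6]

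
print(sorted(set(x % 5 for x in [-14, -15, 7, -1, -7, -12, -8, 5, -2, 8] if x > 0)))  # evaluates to [0, 2, 3]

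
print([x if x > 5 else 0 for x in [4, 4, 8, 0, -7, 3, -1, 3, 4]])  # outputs [0, 0, 8, 0, 0, 0, 0, 0, 0]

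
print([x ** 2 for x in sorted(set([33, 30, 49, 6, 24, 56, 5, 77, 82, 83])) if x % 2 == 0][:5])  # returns [36, 576, 900, 3136, 6724]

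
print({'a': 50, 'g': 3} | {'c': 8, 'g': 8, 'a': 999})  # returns {'a': 999, 'g': 8, 'c': 8}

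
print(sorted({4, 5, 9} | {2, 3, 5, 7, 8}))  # [2, 3, 4, 5, 7, 8, 9]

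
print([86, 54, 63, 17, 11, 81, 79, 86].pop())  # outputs 86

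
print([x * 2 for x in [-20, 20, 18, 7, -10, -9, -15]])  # [-40, 40, 36, 14, -20, -18, -30]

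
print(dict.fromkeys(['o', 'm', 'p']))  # {'o': None, 'm': None, 'p': None}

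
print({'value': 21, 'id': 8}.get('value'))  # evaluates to 21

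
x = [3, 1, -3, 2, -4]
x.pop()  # -4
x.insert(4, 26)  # [3, 1, -3, 2, 26]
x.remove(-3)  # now [3, 1, 2, 26]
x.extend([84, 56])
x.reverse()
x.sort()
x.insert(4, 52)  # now [1, 2, 3, 26, 52, 56, 84]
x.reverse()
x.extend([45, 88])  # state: [84, 56, 52, 26, 3, 2, 1, 45, 88]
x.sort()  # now [1, 2, 3, 26, 45, 52, 56, 84, 88]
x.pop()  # 88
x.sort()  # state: [1, 2, 3, 26, 45, 52, 56, 84]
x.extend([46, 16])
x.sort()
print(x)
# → [1, 2, 3, 16, 26, 45, 46, 52, 56, 84]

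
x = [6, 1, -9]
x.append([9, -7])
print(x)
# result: [6, 1, -9, [9, -7]]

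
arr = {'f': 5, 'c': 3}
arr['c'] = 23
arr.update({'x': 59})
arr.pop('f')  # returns 5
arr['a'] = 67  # {'c': 23, 'x': 59, 'a': 67}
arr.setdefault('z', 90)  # 90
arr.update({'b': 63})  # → {'c': 23, 'x': 59, 'a': 67, 'z': 90, 'b': 63}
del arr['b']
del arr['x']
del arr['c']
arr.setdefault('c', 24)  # 24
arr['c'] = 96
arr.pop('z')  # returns 90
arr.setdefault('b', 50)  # 50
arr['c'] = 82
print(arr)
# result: {'a': 67, 'c': 82, 'b': 50}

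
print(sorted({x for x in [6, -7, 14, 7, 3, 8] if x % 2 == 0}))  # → [6, 8, 14]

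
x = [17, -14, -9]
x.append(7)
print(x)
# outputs [17, -14, -9, 7]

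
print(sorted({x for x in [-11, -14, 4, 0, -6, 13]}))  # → [-14, -11, -6, 0, 4, 13]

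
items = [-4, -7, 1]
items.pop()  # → 1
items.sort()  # [-7, -4]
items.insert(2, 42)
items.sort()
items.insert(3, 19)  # [-7, -4, 42, 19]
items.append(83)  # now [-7, -4, 42, 19, 83]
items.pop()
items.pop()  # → 19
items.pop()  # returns 42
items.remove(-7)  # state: [-4]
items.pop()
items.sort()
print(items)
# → []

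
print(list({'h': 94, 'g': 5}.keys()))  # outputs ['h', 'g']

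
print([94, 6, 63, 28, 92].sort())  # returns None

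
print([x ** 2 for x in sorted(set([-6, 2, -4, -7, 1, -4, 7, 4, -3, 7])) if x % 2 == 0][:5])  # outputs [36, 16, 4, 16]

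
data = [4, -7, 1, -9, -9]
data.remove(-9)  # [4, -7, 1, -9]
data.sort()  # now [-9, -7, 1, 4]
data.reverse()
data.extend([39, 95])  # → [4, 1, -7, -9, 39, 95]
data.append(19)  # [4, 1, -7, -9, 39, 95, 19]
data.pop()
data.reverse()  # [95, 39, -9, -7, 1, 4]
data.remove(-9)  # [95, 39, -7, 1, 4]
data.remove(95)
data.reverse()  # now [4, 1, -7, 39]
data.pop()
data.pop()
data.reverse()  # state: [1, 4]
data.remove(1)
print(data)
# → [4]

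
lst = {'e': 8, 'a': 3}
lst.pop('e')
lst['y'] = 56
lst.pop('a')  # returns 3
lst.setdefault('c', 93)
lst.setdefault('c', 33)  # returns 93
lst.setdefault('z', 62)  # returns 62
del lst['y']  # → {'c': 93, 'z': 62}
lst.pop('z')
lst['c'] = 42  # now {'c': 42}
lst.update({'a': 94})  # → {'c': 42, 'a': 94}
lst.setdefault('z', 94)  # 94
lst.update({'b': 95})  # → {'c': 42, 'a': 94, 'z': 94, 'b': 95}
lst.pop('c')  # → 42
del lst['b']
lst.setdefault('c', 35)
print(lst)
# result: {'a': 94, 'z': 94, 'c': 35}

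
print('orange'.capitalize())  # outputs Orange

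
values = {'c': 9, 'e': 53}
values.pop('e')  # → 53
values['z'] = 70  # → {'c': 9, 'z': 70}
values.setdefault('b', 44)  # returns 44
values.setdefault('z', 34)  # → 70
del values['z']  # {'c': 9, 'b': 44}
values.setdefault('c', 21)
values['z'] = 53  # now {'c': 9, 'b': 44, 'z': 53}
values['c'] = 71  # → {'c': 71, 'b': 44, 'z': 53}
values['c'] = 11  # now {'c': 11, 'b': 44, 'z': 53}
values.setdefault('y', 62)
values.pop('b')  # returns 44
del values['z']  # {'c': 11, 'y': 62}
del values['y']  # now {'c': 11}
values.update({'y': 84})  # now {'c': 11, 'y': 84}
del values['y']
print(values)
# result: {'c': 11}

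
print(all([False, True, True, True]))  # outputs False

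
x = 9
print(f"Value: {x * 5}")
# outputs Value: 45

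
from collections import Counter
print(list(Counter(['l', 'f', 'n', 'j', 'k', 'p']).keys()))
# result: ['l', 'f', 'n', 'j', 'k', 'p']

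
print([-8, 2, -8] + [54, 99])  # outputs [-8, 2, -8, 54, 99]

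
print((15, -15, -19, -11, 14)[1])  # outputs -15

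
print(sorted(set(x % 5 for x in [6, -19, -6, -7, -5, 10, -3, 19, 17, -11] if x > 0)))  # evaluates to [0, 1, 2, 4]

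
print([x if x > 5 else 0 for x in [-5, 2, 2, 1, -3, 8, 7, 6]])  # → [0, 0, 0, 0, 0, 8, 7, 6]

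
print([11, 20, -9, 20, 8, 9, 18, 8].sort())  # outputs None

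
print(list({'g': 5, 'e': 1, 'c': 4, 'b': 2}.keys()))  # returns ['g', 'e', 'c', 'b']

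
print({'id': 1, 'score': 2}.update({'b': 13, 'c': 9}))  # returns None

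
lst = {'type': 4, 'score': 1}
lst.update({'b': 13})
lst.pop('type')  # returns 4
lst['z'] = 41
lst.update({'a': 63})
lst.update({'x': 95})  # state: {'score': 1, 'b': 13, 'z': 41, 'a': 63, 'x': 95}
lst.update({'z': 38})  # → {'score': 1, 'b': 13, 'z': 38, 'a': 63, 'x': 95}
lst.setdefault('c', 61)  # 61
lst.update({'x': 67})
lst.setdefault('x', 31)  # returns 67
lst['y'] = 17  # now {'score': 1, 'b': 13, 'z': 38, 'a': 63, 'x': 67, 'c': 61, 'y': 17}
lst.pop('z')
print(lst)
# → {'score': 1, 'b': 13, 'a': 63, 'x': 67, 'c': 61, 'y': 17}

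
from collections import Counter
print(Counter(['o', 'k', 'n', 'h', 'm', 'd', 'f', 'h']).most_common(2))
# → [('h', 2), ('o', 1)]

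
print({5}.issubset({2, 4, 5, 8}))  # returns True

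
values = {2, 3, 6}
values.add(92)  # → {2, 3, 6, 92}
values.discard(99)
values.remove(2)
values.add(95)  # {3, 6, 92, 95}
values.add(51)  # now {3, 6, 51, 92, 95}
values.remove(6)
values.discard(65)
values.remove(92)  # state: {3, 51, 95}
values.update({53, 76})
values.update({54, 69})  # {3, 51, 53, 54, 69, 76, 95}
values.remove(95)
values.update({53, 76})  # {3, 51, 53, 54, 69, 76}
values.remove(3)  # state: {51, 53, 54, 69, 76}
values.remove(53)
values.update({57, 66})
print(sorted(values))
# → [51, 54, 57, 66, 69, 76]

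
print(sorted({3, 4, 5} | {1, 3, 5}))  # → [1, 3, 4, 5]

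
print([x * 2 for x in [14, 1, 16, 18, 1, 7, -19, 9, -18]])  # [28, 2, 32, 36, 2, 14, -38, 18, -36]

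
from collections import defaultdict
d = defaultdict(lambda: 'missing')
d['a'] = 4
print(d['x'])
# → missing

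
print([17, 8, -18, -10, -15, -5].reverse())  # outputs None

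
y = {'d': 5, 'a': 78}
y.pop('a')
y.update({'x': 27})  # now {'d': 5, 'x': 27}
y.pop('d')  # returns 5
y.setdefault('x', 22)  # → 27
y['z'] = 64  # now {'x': 27, 'z': 64}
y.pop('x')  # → 27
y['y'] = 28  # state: {'z': 64, 'y': 28}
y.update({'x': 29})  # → {'z': 64, 'y': 28, 'x': 29}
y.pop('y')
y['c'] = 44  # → {'z': 64, 'x': 29, 'c': 44}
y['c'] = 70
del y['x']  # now {'z': 64, 'c': 70}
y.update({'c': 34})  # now {'z': 64, 'c': 34}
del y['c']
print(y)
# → {'z': 64}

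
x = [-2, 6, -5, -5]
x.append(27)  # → [-2, 6, -5, -5, 27]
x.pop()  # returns 27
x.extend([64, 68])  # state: [-2, 6, -5, -5, 64, 68]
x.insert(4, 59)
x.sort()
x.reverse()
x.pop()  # -5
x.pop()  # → -5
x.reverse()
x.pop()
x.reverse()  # [64, 59, 6, -2]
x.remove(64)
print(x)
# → [59, 6, -2]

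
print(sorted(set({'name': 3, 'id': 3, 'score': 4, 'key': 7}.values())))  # [3, 4, 7]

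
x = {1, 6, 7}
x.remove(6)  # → {1, 7}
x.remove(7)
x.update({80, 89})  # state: {1, 80, 89}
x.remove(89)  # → {1, 80}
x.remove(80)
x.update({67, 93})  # {1, 67, 93}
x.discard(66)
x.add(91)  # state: {1, 67, 91, 93}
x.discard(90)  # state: {1, 67, 91, 93}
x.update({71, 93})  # {1, 67, 71, 91, 93}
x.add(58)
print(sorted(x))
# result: [1, 58, 67, 71, 91, 93]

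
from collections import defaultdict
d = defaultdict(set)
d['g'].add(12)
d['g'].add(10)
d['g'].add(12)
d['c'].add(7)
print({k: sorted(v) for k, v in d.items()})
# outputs {'g': [10, 12], 'c': [7]}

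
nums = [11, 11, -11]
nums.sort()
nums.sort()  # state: [-11, 11, 11]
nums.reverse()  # [11, 11, -11]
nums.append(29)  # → [11, 11, -11, 29]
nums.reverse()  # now [29, -11, 11, 11]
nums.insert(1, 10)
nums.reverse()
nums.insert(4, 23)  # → [11, 11, -11, 10, 23, 29]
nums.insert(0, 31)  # [31, 11, 11, -11, 10, 23, 29]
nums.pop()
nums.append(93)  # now [31, 11, 11, -11, 10, 23, 93]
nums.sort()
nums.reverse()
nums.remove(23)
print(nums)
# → [93, 31, 11, 11, 10, -11]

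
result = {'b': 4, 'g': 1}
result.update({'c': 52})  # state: {'b': 4, 'g': 1, 'c': 52}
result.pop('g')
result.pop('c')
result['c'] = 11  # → {'b': 4, 'c': 11}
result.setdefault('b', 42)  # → 4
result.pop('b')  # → 4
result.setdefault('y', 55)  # 55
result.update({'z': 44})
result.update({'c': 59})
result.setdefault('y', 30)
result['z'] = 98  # {'c': 59, 'y': 55, 'z': 98}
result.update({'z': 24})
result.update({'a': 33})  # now {'c': 59, 'y': 55, 'z': 24, 'a': 33}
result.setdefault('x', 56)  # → 56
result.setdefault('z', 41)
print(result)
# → {'c': 59, 'y': 55, 'z': 24, 'a': 33, 'x': 56}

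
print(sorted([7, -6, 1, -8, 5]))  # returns [-8, -6, 1, 5, 7]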